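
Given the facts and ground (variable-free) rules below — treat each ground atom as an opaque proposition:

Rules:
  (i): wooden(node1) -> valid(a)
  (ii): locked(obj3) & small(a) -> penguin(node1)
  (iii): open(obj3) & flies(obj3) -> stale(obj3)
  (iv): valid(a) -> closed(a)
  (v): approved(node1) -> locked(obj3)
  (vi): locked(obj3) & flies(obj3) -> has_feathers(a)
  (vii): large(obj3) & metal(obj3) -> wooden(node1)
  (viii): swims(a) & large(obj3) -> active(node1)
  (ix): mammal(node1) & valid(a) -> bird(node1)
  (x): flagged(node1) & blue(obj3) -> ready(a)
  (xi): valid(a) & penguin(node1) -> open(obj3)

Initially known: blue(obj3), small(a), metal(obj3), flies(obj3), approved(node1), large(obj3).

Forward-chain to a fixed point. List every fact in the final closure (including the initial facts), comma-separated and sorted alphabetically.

[1] (v) [approved(node1) -> locked(obj3)]; (vii) [large(obj3) & metal(obj3) -> wooden(node1)]. ⇒ new: locked(obj3), wooden(node1).
[2] (i) [wooden(node1) -> valid(a)]; (ii) [locked(obj3) & small(a) -> penguin(node1)]; (vi) [locked(obj3) & flies(obj3) -> has_feathers(a)]. ⇒ new: valid(a), penguin(node1), has_feathers(a).
[3] (iv) [valid(a) -> closed(a)]; (xi) [valid(a) & penguin(node1) -> open(obj3)]. ⇒ new: closed(a), open(obj3).
[4] (iii) [open(obj3) & flies(obj3) -> stale(obj3)]. ⇒ new: stale(obj3).

approved(node1), blue(obj3), closed(a), flies(obj3), has_feathers(a), large(obj3), locked(obj3), metal(obj3), open(obj3), penguin(node1), small(a), stale(obj3), valid(a), wooden(node1)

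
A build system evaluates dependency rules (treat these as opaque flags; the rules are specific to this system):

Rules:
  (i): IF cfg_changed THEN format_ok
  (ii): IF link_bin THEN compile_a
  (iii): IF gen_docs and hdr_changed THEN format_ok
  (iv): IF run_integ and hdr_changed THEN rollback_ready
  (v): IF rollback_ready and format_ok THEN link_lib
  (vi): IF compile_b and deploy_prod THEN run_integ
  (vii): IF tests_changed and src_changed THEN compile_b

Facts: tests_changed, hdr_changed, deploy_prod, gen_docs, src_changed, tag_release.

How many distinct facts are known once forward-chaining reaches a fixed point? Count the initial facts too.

Round 1 fires (iii), (vii), giving format_ok, compile_b.
Round 2 fires (vi), giving run_integ.
Round 3 fires (iv), giving rollback_ready.
Round 4 fires (v), giving link_lib.
Closure: {compile_b, deploy_prod, format_ok, gen_docs, hdr_changed, link_lib, rollback_ready, run_integ, src_changed, tag_release, tests_changed} — 11 facts.

11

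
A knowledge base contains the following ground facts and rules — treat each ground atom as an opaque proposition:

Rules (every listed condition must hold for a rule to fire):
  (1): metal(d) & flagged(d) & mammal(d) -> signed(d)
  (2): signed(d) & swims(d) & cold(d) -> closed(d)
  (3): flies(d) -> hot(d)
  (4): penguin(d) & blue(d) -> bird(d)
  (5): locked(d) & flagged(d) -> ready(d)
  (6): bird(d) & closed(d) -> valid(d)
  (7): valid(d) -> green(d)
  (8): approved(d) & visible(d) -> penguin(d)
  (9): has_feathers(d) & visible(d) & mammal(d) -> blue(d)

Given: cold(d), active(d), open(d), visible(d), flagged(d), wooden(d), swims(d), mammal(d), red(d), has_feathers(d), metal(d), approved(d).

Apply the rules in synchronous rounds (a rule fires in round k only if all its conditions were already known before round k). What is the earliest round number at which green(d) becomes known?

[1] (1) [metal(d) & flagged(d) & mammal(d) -> signed(d)]; (8) [approved(d) & visible(d) -> penguin(d)]; (9) [has_feathers(d) & visible(d) & mammal(d) -> blue(d)]. ⇒ new: signed(d), penguin(d), blue(d).
[2] (2) [signed(d) & swims(d) & cold(d) -> closed(d)]; (4) [penguin(d) & blue(d) -> bird(d)]. ⇒ new: closed(d), bird(d).
[3] (6) [bird(d) & closed(d) -> valid(d)]. ⇒ new: valid(d).
[4] (7) [valid(d) -> green(d)]. ⇒ new: green(d).
green(d) first appears in round 4.

4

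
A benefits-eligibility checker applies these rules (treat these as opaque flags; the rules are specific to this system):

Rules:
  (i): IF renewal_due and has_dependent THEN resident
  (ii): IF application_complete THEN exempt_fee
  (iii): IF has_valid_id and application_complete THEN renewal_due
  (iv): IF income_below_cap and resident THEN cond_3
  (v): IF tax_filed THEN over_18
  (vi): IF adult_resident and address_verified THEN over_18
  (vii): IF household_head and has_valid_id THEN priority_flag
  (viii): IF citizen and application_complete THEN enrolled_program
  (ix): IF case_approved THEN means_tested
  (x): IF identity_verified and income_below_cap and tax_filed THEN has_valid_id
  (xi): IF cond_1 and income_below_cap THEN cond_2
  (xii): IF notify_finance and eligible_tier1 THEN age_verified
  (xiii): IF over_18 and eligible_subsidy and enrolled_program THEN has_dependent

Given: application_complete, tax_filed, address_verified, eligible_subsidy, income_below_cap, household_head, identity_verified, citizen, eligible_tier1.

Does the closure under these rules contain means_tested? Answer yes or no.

Round 1: (ii) [IF application_complete THEN exempt_fee]; (v) [IF tax_filed THEN over_18]; (viii) [IF citizen and application_complete THEN enrolled_program]; (x) [IF identity_verified and income_below_cap and tax_filed THEN has_valid_id]. New: exempt_fee, over_18, enrolled_program, has_valid_id.
Round 2: (iii) [IF has_valid_id and application_complete THEN renewal_due]; (vii) [IF household_head and has_valid_id THEN priority_flag]; (xiii) [IF over_18 and eligible_subsidy and enrolled_program THEN has_dependent]. New: renewal_due, priority_flag, has_dependent.
Round 3: (i) [IF renewal_due and has_dependent THEN resident]. New: resident.
Round 4: (iv) [IF income_below_cap and resident THEN cond_3]. New: cond_3.
Fixed point reached. means_tested is concluded only by (ix); (ix) needs case_approved (never derived).

no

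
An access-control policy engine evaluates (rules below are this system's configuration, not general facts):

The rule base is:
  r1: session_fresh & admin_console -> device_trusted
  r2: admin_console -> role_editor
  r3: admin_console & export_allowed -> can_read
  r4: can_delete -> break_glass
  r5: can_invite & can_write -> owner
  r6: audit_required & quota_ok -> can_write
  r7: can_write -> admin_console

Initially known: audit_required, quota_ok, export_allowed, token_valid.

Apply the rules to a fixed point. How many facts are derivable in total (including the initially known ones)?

8

Round 1: r6 [audit_required & quota_ok -> can_write]. Adds can_write.
Round 2: r7 [can_write -> admin_console]. Adds admin_console.
Round 3: r2 [admin_console -> role_editor]; r3 [admin_console & export_allowed -> can_read]. Adds role_editor, can_read.
Closure: {admin_console, audit_required, can_read, can_write, export_allowed, quota_ok, role_editor, token_valid} — 8 facts.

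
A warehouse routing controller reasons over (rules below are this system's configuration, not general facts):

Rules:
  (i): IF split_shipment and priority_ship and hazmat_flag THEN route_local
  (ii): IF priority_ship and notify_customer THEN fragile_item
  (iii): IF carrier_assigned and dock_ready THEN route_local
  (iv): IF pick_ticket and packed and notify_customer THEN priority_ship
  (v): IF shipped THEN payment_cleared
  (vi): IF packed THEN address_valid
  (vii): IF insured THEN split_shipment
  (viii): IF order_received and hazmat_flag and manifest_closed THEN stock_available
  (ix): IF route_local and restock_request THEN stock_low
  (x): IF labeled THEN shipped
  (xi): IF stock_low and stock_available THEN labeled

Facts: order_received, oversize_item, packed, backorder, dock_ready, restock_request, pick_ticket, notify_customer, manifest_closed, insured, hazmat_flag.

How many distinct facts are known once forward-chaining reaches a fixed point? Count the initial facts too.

21

Round 1: (iv) [IF pick_ticket and packed and notify_customer THEN priority_ship]; (vi) [IF packed THEN address_valid]; (vii) [IF insured THEN split_shipment]; (viii) [IF order_received and hazmat_flag and manifest_closed THEN stock_available]. Adds priority_ship, address_valid, split_shipment, stock_available.
Round 2: (i) [IF split_shipment and priority_ship and hazmat_flag THEN route_local]; (ii) [IF priority_ship and notify_customer THEN fragile_item]. Adds route_local, fragile_item.
Round 3: (ix) [IF route_local and restock_request THEN stock_low]. Adds stock_low.
Round 4: (xi) [IF stock_low and stock_available THEN labeled]. Adds labeled.
Round 5: (x) [IF labeled THEN shipped]. Adds shipped.
Round 6: (v) [IF shipped THEN payment_cleared]. Adds payment_cleared.
Closure: {address_valid, backorder, dock_ready, fragile_item, hazmat_flag, insured, labeled, manifest_closed, notify_customer, order_received, oversize_item, packed, payment_cleared, pick_ticket, priority_ship, restock_request, route_local, shipped, split_shipment, stock_available, stock_low} — 21 facts.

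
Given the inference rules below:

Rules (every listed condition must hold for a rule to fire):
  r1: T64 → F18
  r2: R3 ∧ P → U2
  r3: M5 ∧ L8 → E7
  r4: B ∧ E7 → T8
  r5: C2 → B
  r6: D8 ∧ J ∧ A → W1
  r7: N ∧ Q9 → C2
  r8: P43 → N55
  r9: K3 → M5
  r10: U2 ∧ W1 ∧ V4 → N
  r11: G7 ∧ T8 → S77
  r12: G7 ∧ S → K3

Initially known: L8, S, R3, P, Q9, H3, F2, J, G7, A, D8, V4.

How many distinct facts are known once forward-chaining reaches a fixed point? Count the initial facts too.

[1] r2 [R3 ∧ P → U2]; r6 [D8 ∧ J ∧ A → W1]; r12 [G7 ∧ S → K3]. ⇒ new: U2, W1, K3.
[2] r9 [K3 → M5]; r10 [U2 ∧ W1 ∧ V4 → N]. ⇒ new: M5, N.
[3] r3 [M5 ∧ L8 → E7]; r7 [N ∧ Q9 → C2]. ⇒ new: E7, C2.
[4] r5 [C2 → B]. ⇒ new: B.
[5] r4 [B ∧ E7 → T8]. ⇒ new: T8.
[6] r11 [G7 ∧ T8 → S77]. ⇒ new: S77.
Closure: {A, B, C2, D8, E7, F2, G7, H3, J, K3, L8, M5, N, P, Q9, R3, S, S77, T8, U2, V4, W1} — 22 facts.

22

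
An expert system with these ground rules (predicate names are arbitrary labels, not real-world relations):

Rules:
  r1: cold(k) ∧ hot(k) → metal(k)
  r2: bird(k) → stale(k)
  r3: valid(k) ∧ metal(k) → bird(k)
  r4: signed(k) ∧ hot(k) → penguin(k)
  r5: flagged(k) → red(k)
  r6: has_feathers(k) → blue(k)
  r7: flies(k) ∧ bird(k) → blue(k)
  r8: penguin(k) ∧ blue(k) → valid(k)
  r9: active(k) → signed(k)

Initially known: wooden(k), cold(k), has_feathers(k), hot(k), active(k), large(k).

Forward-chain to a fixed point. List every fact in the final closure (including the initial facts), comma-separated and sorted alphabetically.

active(k), bird(k), blue(k), cold(k), has_feathers(k), hot(k), large(k), metal(k), penguin(k), signed(k), stale(k), valid(k), wooden(k)

Round 1 fires r1, r6, r9, giving metal(k), blue(k), signed(k).
Round 2 fires r4, giving penguin(k).
Round 3 fires r8, giving valid(k).
Round 4 fires r3, giving bird(k).
Round 5 fires r2, giving stale(k).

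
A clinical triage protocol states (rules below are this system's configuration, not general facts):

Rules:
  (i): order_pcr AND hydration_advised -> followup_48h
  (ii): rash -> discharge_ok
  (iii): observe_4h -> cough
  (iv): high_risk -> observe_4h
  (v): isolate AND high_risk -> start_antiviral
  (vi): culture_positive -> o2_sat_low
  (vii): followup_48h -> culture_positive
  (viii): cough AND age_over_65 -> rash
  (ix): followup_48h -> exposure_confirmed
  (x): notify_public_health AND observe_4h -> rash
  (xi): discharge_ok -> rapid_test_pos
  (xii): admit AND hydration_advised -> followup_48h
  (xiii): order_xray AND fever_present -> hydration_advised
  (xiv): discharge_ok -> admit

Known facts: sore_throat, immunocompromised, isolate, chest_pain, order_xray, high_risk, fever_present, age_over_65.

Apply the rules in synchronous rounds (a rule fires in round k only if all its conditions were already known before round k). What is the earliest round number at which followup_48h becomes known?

Round 1 — (iv), (v), (xiii), derive observe_4h, start_antiviral, hydration_advised.
Round 2 — (iii), derive cough.
Round 3 — (viii), derive rash.
Round 4 — (ii), derive discharge_ok.
Round 5 — (xi), (xiv), derive rapid_test_pos, admit.
Round 6 — (xii), derive followup_48h.
followup_48h first appears in round 6.

6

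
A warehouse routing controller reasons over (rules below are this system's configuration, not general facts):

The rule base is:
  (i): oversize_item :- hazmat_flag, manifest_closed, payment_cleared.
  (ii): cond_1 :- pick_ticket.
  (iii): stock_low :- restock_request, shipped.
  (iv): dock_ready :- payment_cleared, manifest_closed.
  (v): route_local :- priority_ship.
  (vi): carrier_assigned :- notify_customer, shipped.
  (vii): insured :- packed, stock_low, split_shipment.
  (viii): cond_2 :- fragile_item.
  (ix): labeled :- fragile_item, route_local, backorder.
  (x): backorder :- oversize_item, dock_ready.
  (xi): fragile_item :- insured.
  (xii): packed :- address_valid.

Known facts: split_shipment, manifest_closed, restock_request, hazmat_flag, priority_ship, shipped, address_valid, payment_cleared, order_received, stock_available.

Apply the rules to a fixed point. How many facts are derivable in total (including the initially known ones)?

20

[1] (i) [oversize_item :- hazmat_flag, manifest_closed, payment_cleared.]; (iii) [stock_low :- restock_request, shipped.]; (iv) [dock_ready :- payment_cleared, manifest_closed.]; (v) [route_local :- priority_ship.]; (xii) [packed :- address_valid.]. ⇒ new: oversize_item, stock_low, dock_ready, route_local, packed.
[2] (vii) [insured :- packed, stock_low, split_shipment.]; (x) [backorder :- oversize_item, dock_ready.]. ⇒ new: insured, backorder.
[3] (xi) [fragile_item :- insured.]. ⇒ new: fragile_item.
[4] (viii) [cond_2 :- fragile_item.]; (ix) [labeled :- fragile_item, route_local, backorder.]. ⇒ new: cond_2, labeled.
Closure: {address_valid, backorder, cond_2, dock_ready, fragile_item, hazmat_flag, insured, labeled, manifest_closed, order_received, oversize_item, packed, payment_cleared, priority_ship, restock_request, route_local, shipped, split_shipment, stock_available, stock_low} — 20 facts.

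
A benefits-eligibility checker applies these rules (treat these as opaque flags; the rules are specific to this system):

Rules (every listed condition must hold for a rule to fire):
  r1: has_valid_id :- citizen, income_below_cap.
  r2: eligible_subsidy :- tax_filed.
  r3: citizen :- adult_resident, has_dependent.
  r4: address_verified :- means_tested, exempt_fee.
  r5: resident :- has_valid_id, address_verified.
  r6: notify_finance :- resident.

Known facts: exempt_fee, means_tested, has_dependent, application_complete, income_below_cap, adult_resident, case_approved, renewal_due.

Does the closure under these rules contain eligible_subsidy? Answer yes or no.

Round 1: r3 [citizen :- adult_resident, has_dependent.]; r4 [address_verified :- means_tested, exempt_fee.]. Adds citizen, address_verified.
Round 2: r1 [has_valid_id :- citizen, income_below_cap.]. Adds has_valid_id.
Round 3: r5 [resident :- has_valid_id, address_verified.]. Adds resident.
Round 4: r6 [notify_finance :- resident.]. Adds notify_finance.
Fixed point reached. eligible_subsidy is concluded only by r2; r2 needs tax_filed (never derived).

no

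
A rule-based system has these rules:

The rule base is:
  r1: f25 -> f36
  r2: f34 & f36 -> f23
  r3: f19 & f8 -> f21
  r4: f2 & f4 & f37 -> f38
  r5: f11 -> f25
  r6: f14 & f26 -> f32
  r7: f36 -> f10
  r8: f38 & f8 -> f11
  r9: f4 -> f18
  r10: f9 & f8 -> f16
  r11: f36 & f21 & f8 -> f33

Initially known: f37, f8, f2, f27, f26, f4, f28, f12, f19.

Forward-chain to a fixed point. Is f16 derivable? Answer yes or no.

no

Round 1 — r3, r4, r9, derive f21, f38, f18.
Round 2 — r8, derive f11.
Round 3 — r5, derive f25.
Round 4 — r1, derive f36.
Round 5 — r7, r11, derive f10, f33.
Fixed point reached. f16 is concluded only by r10; r10 needs f9 (never derived).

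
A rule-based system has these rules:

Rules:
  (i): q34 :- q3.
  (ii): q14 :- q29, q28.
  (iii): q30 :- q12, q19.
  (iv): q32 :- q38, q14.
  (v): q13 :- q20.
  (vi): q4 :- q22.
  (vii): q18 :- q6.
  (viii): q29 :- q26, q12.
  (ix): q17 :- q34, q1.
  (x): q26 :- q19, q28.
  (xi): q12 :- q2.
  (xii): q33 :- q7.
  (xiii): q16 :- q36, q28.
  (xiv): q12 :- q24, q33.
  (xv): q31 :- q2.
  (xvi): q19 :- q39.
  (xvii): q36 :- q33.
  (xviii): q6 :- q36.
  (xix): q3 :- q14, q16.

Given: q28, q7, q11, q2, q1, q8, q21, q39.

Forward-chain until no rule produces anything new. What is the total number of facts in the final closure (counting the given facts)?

Round 1 fires (xi), (xii), (xv), (xvi), giving q12, q33, q31, q19.
Round 2 fires (iii), (x), (xvii), giving q30, q26, q36.
Round 3 fires (viii), (xiii), (xviii), giving q29, q16, q6.
Round 4 fires (ii), (vii), giving q14, q18.
Round 5 fires (xix), giving q3.
Round 6 fires (i), giving q34.
Round 7 fires (ix), giving q17.
Closure: {q1, q11, q12, q14, q16, q17, q18, q19, q2, q21, q26, q28, q29, q3, q30, q31, q33, q34, q36, q39, q6, q7, q8} — 23 facts.

23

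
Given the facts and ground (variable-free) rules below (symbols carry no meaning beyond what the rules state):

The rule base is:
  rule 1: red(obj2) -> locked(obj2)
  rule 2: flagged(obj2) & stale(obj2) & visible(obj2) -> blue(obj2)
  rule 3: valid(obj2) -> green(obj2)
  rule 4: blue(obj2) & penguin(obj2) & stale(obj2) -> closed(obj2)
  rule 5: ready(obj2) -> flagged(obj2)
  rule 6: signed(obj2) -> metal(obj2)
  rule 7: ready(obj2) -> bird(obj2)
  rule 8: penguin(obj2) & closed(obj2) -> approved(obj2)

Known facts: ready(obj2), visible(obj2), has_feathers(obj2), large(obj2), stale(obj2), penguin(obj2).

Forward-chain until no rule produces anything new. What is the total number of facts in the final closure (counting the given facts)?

[1] rule 5 [ready(obj2) -> flagged(obj2)]; rule 7 [ready(obj2) -> bird(obj2)]. ⇒ new: flagged(obj2), bird(obj2).
[2] rule 2 [flagged(obj2) & stale(obj2) & visible(obj2) -> blue(obj2)]. ⇒ new: blue(obj2).
[3] rule 4 [blue(obj2) & penguin(obj2) & stale(obj2) -> closed(obj2)]. ⇒ new: closed(obj2).
[4] rule 8 [penguin(obj2) & closed(obj2) -> approved(obj2)]. ⇒ new: approved(obj2).
Closure: {approved(obj2), bird(obj2), blue(obj2), closed(obj2), flagged(obj2), has_feathers(obj2), large(obj2), penguin(obj2), ready(obj2), stale(obj2), visible(obj2)} — 11 facts.

11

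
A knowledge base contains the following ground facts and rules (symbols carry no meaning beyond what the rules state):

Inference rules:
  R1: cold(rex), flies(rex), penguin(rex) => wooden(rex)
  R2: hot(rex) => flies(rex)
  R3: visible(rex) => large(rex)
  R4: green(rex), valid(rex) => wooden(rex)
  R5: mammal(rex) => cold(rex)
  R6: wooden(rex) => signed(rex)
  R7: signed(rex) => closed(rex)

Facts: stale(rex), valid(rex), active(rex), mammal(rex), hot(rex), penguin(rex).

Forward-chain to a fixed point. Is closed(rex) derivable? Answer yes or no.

Round 1: R2 [hot(rex) => flies(rex)]; R5 [mammal(rex) => cold(rex)]. New: flies(rex), cold(rex).
Round 2: R1 [cold(rex), flies(rex), penguin(rex) => wooden(rex)]. New: wooden(rex).
Round 3: R6 [wooden(rex) => signed(rex)]. New: signed(rex).
Round 4: R7 [signed(rex) => closed(rex)]. New: closed(rex).
closed(rex) appears in round 4, so it is derivable.

yes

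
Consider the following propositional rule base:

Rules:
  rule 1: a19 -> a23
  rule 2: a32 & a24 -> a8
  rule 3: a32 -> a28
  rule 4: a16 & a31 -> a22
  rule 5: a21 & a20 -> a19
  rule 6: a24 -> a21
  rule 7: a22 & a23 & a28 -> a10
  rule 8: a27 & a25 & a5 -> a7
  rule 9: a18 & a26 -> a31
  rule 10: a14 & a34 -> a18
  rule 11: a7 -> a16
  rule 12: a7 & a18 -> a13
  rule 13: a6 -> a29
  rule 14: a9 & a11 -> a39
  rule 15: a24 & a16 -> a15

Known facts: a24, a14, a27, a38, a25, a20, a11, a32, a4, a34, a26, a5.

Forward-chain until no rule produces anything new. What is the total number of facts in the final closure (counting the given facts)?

25

Round 1 fires rule 2, rule 3, rule 6, rule 8, rule 10, giving a8, a28, a21, a7, a18.
Round 2 fires rule 5, rule 9, rule 11, rule 12, giving a19, a31, a16, a13.
Round 3 fires rule 1, rule 4, rule 15, giving a23, a22, a15.
Round 4 fires rule 7, giving a10.
Closure: {a10, a11, a13, a14, a15, a16, a18, a19, a20, a21, a22, a23, a24, a25, a26, a27, a28, a31, a32, a34, a38, a4, a5, a7, a8} — 25 facts.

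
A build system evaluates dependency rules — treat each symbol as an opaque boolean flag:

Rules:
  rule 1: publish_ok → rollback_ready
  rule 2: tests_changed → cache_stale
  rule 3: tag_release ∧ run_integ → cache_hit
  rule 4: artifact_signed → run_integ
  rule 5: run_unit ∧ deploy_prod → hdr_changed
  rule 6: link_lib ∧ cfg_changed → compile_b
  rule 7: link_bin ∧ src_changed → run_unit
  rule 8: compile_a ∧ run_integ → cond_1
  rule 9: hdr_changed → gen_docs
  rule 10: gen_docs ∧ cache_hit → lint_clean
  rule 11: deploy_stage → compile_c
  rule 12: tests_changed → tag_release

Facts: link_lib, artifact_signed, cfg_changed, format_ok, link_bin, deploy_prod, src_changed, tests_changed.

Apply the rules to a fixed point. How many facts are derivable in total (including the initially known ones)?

17

Round 1: rule 2 [tests_changed → cache_stale]; rule 4 [artifact_signed → run_integ]; rule 6 [link_lib ∧ cfg_changed → compile_b]; rule 7 [link_bin ∧ src_changed → run_unit]; rule 12 [tests_changed → tag_release]. Adds cache_stale, run_integ, compile_b, run_unit, tag_release.
Round 2: rule 3 [tag_release ∧ run_integ → cache_hit]; rule 5 [run_unit ∧ deploy_prod → hdr_changed]. Adds cache_hit, hdr_changed.
Round 3: rule 9 [hdr_changed → gen_docs]. Adds gen_docs.
Round 4: rule 10 [gen_docs ∧ cache_hit → lint_clean]. Adds lint_clean.
Closure: {artifact_signed, cache_hit, cache_stale, cfg_changed, compile_b, deploy_prod, format_ok, gen_docs, hdr_changed, link_bin, link_lib, lint_clean, run_integ, run_unit, src_changed, tag_release, tests_changed} — 17 facts.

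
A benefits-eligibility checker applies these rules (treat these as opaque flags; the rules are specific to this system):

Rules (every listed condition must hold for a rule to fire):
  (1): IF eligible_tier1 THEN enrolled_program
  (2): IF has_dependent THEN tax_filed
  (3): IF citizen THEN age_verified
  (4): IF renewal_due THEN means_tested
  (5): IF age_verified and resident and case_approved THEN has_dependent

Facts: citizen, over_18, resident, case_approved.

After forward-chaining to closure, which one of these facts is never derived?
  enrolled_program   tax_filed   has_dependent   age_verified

Round 1 — (3), derive age_verified.
Round 2 — (5), derive has_dependent.
Round 3 — (2), derive tax_filed.
Derived: tax_filed (round 3), has_dependent (round 2), age_verified (round 1). enrolled_program never appears in any round.

enrolled_program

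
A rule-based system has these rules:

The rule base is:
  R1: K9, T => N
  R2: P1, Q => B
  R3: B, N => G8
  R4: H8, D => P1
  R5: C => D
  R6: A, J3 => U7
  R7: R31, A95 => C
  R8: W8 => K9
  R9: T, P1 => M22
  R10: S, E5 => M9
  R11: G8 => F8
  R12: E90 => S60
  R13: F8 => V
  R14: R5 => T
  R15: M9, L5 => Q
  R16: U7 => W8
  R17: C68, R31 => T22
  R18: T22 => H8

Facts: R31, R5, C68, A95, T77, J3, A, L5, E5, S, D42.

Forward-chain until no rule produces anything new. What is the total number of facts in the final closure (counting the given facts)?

Round 1 — R6, R7, R10, R14, R17, derive U7, C, M9, T, T22.
Round 2 — R5, R15, R16, R18, derive D, Q, W8, H8.
Round 3 — R4, R8, derive P1, K9.
Round 4 — R1, R2, R9, derive N, B, M22.
Round 5 — R3, derive G8.
Round 6 — R11, derive F8.
Round 7 — R13, derive V.
Closure: {A, A95, B, C, C68, D, D42, E5, F8, G8, H8, J3, K9, L5, M22, M9, N, P1, Q, R31, R5, S, T, T22, T77, U7, V, W8} — 28 facts.

28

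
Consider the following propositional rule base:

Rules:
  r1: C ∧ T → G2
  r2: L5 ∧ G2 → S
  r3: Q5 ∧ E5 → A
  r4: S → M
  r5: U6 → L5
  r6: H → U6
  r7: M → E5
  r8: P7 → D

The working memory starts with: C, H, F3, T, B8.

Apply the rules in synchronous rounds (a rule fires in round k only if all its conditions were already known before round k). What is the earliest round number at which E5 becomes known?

Round 1: r1 [C ∧ T → G2]; r6 [H → U6]. Adds G2, U6.
Round 2: r5 [U6 → L5]. Adds L5.
Round 3: r2 [L5 ∧ G2 → S]. Adds S.
Round 4: r4 [S → M]. Adds M.
Round 5: r7 [M → E5]. Adds E5.
E5 first appears in round 5.

5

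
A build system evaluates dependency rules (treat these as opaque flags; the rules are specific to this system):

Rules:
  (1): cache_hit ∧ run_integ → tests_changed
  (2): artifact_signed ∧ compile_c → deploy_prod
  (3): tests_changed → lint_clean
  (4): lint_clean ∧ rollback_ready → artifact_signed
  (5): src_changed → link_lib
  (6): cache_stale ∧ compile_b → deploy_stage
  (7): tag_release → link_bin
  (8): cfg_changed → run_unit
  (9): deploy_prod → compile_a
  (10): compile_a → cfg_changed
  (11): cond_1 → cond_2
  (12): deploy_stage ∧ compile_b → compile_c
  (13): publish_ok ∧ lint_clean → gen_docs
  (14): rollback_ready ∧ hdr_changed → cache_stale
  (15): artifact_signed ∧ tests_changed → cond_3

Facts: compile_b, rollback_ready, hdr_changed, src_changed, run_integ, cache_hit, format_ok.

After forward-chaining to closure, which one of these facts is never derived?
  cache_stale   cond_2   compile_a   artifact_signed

cond_2

Round 1: (1) [cache_hit ∧ run_integ → tests_changed]; (5) [src_changed → link_lib]; (14) [rollback_ready ∧ hdr_changed → cache_stale]. Adds tests_changed, link_lib, cache_stale.
Round 2: (3) [tests_changed → lint_clean]; (6) [cache_stale ∧ compile_b → deploy_stage]. Adds lint_clean, deploy_stage.
Round 3: (4) [lint_clean ∧ rollback_ready → artifact_signed]; (12) [deploy_stage ∧ compile_b → compile_c]. Adds artifact_signed, compile_c.
Round 4: (2) [artifact_signed ∧ compile_c → deploy_prod]; (15) [artifact_signed ∧ tests_changed → cond_3]. Adds deploy_prod, cond_3.
Round 5: (9) [deploy_prod → compile_a]. Adds compile_a.
Round 6: (10) [compile_a → cfg_changed]. Adds cfg_changed.
Round 7: (8) [cfg_changed → run_unit]. Adds run_unit.
Derived: artifact_signed (round 3), cache_stale (round 1), compile_a (round 5). cond_2 never appears in any round.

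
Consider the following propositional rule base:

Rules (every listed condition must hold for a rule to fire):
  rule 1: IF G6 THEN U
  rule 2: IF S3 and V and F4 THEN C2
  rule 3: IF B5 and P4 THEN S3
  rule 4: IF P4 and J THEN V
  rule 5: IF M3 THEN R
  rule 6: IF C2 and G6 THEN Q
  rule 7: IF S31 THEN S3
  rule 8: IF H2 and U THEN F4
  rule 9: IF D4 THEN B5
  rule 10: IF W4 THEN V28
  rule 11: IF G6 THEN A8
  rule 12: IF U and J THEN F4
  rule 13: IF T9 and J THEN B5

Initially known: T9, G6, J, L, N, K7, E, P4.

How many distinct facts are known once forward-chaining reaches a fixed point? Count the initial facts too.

Round 1 fires rule 1, rule 4, rule 11, rule 13, giving U, V, A8, B5.
Round 2 fires rule 3, rule 12, giving S3, F4.
Round 3 fires rule 2, giving C2.
Round 4 fires rule 6, giving Q.
Closure: {A8, B5, C2, E, F4, G6, J, K7, L, N, P4, Q, S3, T9, U, V} — 16 facts.

16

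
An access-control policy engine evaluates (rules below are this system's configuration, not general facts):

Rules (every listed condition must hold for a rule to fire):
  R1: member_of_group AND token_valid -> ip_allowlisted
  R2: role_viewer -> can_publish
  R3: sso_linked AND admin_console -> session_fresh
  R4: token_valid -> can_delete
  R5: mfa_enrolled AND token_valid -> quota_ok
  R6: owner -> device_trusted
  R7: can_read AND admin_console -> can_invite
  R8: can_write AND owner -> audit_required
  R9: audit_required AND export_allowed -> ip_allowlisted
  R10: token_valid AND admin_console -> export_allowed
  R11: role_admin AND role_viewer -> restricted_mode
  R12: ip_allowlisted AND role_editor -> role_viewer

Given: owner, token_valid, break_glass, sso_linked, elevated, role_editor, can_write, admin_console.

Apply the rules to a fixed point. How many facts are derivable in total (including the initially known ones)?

Round 1 — R3, R4, R6, R8, R10, derive session_fresh, can_delete, device_trusted, audit_required, export_allowed.
Round 2 — R9, derive ip_allowlisted.
Round 3 — R12, derive role_viewer.
Round 4 — R2, derive can_publish.
Closure: {admin_console, audit_required, break_glass, can_delete, can_publish, can_write, device_trusted, elevated, export_allowed, ip_allowlisted, owner, role_editor, role_viewer, session_fresh, sso_linked, token_valid} — 16 facts.

16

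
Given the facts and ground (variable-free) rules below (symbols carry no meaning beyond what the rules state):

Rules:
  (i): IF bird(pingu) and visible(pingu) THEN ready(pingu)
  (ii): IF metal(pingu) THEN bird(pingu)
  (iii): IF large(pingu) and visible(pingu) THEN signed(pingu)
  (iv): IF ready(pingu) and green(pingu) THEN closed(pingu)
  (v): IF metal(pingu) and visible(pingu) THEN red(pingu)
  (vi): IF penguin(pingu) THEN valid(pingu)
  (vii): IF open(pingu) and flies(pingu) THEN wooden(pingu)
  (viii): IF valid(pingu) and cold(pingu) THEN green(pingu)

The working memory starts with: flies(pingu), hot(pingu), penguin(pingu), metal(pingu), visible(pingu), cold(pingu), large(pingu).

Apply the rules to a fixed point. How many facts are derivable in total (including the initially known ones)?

14

[1] (ii) [IF metal(pingu) THEN bird(pingu)]; (iii) [IF large(pingu) and visible(pingu) THEN signed(pingu)]; (v) [IF metal(pingu) and visible(pingu) THEN red(pingu)]; (vi) [IF penguin(pingu) THEN valid(pingu)]. ⇒ new: bird(pingu), signed(pingu), red(pingu), valid(pingu).
[2] (i) [IF bird(pingu) and visible(pingu) THEN ready(pingu)]; (viii) [IF valid(pingu) and cold(pingu) THEN green(pingu)]. ⇒ new: ready(pingu), green(pingu).
[3] (iv) [IF ready(pingu) and green(pingu) THEN closed(pingu)]. ⇒ new: closed(pingu).
Closure: {bird(pingu), closed(pingu), cold(pingu), flies(pingu), green(pingu), hot(pingu), large(pingu), metal(pingu), penguin(pingu), ready(pingu), red(pingu), signed(pingu), valid(pingu), visible(pingu)} — 14 facts.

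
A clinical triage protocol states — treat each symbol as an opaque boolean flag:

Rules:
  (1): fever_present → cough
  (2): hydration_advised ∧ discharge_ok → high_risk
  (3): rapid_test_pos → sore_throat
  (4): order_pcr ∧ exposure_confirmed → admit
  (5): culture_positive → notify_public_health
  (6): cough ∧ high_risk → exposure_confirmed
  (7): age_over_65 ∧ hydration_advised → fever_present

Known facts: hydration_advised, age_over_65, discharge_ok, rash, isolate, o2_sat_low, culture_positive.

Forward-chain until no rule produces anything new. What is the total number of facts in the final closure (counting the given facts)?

12

Round 1: (2) [hydration_advised ∧ discharge_ok → high_risk]; (5) [culture_positive → notify_public_health]; (7) [age_over_65 ∧ hydration_advised → fever_present]. Adds high_risk, notify_public_health, fever_present.
Round 2: (1) [fever_present → cough]. Adds cough.
Round 3: (6) [cough ∧ high_risk → exposure_confirmed]. Adds exposure_confirmed.
Closure: {age_over_65, cough, culture_positive, discharge_ok, exposure_confirmed, fever_present, high_risk, hydration_advised, isolate, notify_public_health, o2_sat_low, rash} — 12 facts.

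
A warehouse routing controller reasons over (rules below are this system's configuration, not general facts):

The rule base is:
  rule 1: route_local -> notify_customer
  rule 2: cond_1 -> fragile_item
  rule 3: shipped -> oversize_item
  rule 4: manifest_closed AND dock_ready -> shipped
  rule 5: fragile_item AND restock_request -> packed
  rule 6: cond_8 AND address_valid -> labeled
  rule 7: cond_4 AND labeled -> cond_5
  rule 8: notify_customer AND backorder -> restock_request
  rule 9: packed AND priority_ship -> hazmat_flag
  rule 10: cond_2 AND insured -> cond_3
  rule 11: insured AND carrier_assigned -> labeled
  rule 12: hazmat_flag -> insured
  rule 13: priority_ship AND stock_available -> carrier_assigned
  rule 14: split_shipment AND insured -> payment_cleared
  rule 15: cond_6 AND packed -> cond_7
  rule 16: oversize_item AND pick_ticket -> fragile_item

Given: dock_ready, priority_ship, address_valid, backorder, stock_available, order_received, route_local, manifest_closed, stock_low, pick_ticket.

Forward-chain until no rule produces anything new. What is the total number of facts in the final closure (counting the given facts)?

20

[1] rule 1 [route_local -> notify_customer]; rule 4 [manifest_closed AND dock_ready -> shipped]; rule 13 [priority_ship AND stock_available -> carrier_assigned]. ⇒ new: notify_customer, shipped, carrier_assigned.
[2] rule 3 [shipped -> oversize_item]; rule 8 [notify_customer AND backorder -> restock_request]. ⇒ new: oversize_item, restock_request.
[3] rule 16 [oversize_item AND pick_ticket -> fragile_item]. ⇒ new: fragile_item.
[4] rule 5 [fragile_item AND restock_request -> packed]. ⇒ new: packed.
[5] rule 9 [packed AND priority_ship -> hazmat_flag]. ⇒ new: hazmat_flag.
[6] rule 12 [hazmat_flag -> insured]. ⇒ new: insured.
[7] rule 11 [insured AND carrier_assigned -> labeled]. ⇒ new: labeled.
Closure: {address_valid, backorder, carrier_assigned, dock_ready, fragile_item, hazmat_flag, insured, labeled, manifest_closed, notify_customer, order_received, oversize_item, packed, pick_ticket, priority_ship, restock_request, route_local, shipped, stock_available, stock_low} — 20 facts.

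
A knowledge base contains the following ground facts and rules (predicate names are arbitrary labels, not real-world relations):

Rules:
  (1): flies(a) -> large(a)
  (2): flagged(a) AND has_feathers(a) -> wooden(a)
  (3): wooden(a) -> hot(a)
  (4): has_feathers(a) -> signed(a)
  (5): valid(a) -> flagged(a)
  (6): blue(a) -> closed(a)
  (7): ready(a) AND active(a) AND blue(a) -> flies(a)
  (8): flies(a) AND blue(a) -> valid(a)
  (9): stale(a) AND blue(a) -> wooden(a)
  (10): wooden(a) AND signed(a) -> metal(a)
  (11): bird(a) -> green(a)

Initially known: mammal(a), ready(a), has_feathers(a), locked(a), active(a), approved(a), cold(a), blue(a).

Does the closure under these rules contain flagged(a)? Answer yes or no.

yes

Round 1 — (4), (6), (7), derive signed(a), closed(a), flies(a).
Round 2 — (1), (8), derive large(a), valid(a).
Round 3 — (5), derive flagged(a).
Round 4 — (2), derive wooden(a).
Round 5 — (3), (10), derive hot(a), metal(a).
flagged(a) appears in round 3, so it is derivable.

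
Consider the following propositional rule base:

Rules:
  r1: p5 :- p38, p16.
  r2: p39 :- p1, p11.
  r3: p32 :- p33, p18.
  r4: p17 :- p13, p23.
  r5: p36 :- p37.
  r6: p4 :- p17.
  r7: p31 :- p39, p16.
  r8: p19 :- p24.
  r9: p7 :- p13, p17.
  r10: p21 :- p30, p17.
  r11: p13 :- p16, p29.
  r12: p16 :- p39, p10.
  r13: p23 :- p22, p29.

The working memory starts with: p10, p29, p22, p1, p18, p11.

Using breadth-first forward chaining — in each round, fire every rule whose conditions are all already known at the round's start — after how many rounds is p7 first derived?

[1] r2 [p39 :- p1, p11.]; r13 [p23 :- p22, p29.]. ⇒ new: p39, p23.
[2] r12 [p16 :- p39, p10.]. ⇒ new: p16.
[3] r7 [p31 :- p39, p16.]; r11 [p13 :- p16, p29.]. ⇒ new: p31, p13.
[4] r4 [p17 :- p13, p23.]. ⇒ new: p17.
[5] r6 [p4 :- p17.]; r9 [p7 :- p13, p17.]. ⇒ new: p4, p7.
p7 first appears in round 5.

5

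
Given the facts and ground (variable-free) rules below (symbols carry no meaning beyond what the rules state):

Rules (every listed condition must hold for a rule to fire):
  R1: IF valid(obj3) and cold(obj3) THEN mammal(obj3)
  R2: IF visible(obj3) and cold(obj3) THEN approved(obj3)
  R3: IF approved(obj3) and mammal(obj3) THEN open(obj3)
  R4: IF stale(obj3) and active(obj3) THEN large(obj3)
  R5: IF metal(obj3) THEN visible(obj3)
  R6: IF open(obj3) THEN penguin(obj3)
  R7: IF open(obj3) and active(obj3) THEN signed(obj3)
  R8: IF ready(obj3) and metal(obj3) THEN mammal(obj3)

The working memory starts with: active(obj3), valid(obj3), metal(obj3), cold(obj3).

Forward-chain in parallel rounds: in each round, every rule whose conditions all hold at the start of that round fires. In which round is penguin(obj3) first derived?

Round 1: R1 [IF valid(obj3) and cold(obj3) THEN mammal(obj3)]; R5 [IF metal(obj3) THEN visible(obj3)]. New: mammal(obj3), visible(obj3).
Round 2: R2 [IF visible(obj3) and cold(obj3) THEN approved(obj3)]. New: approved(obj3).
Round 3: R3 [IF approved(obj3) and mammal(obj3) THEN open(obj3)]. New: open(obj3).
Round 4: R6 [IF open(obj3) THEN penguin(obj3)]; R7 [IF open(obj3) and active(obj3) THEN signed(obj3)]. New: penguin(obj3), signed(obj3).
penguin(obj3) first appears in round 4.

4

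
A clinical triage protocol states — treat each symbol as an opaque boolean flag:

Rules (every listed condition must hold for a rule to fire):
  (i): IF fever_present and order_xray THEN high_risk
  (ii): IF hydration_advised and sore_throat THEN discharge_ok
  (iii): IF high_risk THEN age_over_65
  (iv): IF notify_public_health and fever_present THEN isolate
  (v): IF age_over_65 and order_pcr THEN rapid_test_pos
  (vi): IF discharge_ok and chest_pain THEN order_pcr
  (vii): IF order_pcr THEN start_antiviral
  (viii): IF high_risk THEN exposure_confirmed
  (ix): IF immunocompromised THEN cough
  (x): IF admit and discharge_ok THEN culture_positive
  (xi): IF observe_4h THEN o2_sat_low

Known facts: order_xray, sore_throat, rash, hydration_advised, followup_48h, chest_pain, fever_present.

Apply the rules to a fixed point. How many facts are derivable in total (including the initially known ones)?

Round 1: (i) [IF fever_present and order_xray THEN high_risk]; (ii) [IF hydration_advised and sore_throat THEN discharge_ok]. New: high_risk, discharge_ok.
Round 2: (iii) [IF high_risk THEN age_over_65]; (vi) [IF discharge_ok and chest_pain THEN order_pcr]; (viii) [IF high_risk THEN exposure_confirmed]. New: age_over_65, order_pcr, exposure_confirmed.
Round 3: (v) [IF age_over_65 and order_pcr THEN rapid_test_pos]; (vii) [IF order_pcr THEN start_antiviral]. New: rapid_test_pos, start_antiviral.
Closure: {age_over_65, chest_pain, discharge_ok, exposure_confirmed, fever_present, followup_48h, high_risk, hydration_advised, order_pcr, order_xray, rapid_test_pos, rash, sore_throat, start_antiviral} — 14 facts.

14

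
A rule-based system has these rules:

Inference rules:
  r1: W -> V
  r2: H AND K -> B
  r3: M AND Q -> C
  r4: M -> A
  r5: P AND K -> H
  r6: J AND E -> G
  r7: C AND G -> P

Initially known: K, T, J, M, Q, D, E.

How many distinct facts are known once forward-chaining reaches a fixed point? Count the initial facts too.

13

Round 1 fires r3, r4, r6, giving C, A, G.
Round 2 fires r7, giving P.
Round 3 fires r5, giving H.
Round 4 fires r2, giving B.
Closure: {A, B, C, D, E, G, H, J, K, M, P, Q, T} — 13 facts.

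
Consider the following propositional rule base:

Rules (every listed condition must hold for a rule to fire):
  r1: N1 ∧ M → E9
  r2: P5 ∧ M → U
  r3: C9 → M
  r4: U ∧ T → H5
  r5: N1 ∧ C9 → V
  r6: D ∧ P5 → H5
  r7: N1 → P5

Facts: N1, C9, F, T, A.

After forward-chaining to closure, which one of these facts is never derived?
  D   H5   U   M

D

Round 1: r3 [C9 → M]; r5 [N1 ∧ C9 → V]; r7 [N1 → P5]. New: M, V, P5.
Round 2: r1 [N1 ∧ M → E9]; r2 [P5 ∧ M → U]. New: E9, U.
Round 3: r4 [U ∧ T → H5]. New: H5.
Derived: M (round 1), U (round 2), H5 (round 3). D never appears in any round.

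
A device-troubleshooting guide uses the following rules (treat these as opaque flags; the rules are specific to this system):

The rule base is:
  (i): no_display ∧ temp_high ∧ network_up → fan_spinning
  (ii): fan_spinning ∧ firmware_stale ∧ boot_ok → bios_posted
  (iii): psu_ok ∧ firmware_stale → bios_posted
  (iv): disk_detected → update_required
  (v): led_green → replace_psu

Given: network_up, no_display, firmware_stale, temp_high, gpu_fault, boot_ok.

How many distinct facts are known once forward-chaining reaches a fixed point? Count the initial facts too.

[1] (i) [no_display ∧ temp_high ∧ network_up → fan_spinning]. ⇒ new: fan_spinning.
[2] (ii) [fan_spinning ∧ firmware_stale ∧ boot_ok → bios_posted]. ⇒ new: bios_posted.
Closure: {bios_posted, boot_ok, fan_spinning, firmware_stale, gpu_fault, network_up, no_display, temp_high} — 8 facts.

8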